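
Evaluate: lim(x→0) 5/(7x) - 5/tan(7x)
This is an ∞-∞ indeterminate form.

Combine fractions or rationalize to convert ∞-∞ to 0/0 form:
  lim(x→0) 5/(7x) - 5/tan(7x) = 0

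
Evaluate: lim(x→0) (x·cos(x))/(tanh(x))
This is a 0/0 indeterminate form.

Apply L'Hôpital's rule: differentiate numerator and denominator separately.
  f(x) = x·cos(x)   ⇒   f'(x) = -x·sin(x) + cos(x)
  g(x) = tanh(x)   ⇒   g'(x) = 1 - tanh(x)^2
  lim(x→0) f'(x)/g'(x) = lim(x→0) (-x·sin(x) + cos(x))/(1 - tanh(x)^2)
  = 1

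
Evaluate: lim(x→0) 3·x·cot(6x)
This is a 0·∞ indeterminate form.

Rewrite 0·∞ as a quotient (0/0 or ∞/∞ form), then apply L'Hôpital's rule:
  lim(x→0) 3·x·cot(6x) = 1/2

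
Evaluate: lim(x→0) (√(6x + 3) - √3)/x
This is a standard limit.

Factor or rationalize the expression:
  lim(x→0) (√(6x + 3) - √3)/x = sqrt(3)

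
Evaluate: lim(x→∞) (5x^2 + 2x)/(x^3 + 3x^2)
This is an ∞/∞ indeterminate form.

Apply L'Hôpital's rule: differentiate numerator and denominator separately.
  f(x) = 5·x^2 + 2·x   ⇒   f'(x) = 10·x + 2
  g(x) = x^3 + 3·x^2   ⇒   g'(x) = 3·x^2 + 6·x
  lim(x→∞) f'(x)/g'(x) = lim(x→∞) (10·x + 2)/(3·x^2 + 6·x)
  = 0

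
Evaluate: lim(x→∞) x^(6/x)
This is an exponential indeterminate form.

For exponential indeterminate forms, take the natural log:
  Let L = lim(x→∞) x^(6/x)
  Then ln(L) = lim(x→∞) [exponent × ln(base)]
  Evaluate using L'Hôpital or standard limits, then exponentiate.
  L = 1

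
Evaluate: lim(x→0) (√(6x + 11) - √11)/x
This is a standard limit.

Factor or rationalize the expression:
  lim(x→0) (√(6x + 11) - √11)/x = 3·sqrt(11)/11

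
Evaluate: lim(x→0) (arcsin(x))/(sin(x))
This is a 0/0 indeterminate form.

Apply L'Hôpital's rule: differentiate numerator and denominator separately.
  f(x) = asin(x)   ⇒   f'(x) = 1/sqrt(1 - x^2)
  g(x) = sin(x)   ⇒   g'(x) = cos(x)
  lim(x→0) f'(x)/g'(x) = lim(x→0) (1/sqrt(1 - x^2))/(cos(x))
  = 1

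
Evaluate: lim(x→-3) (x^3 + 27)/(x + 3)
This is a standard limit.

Factor or rationalize the expression:
  lim(x→-3) (x^3 + 27)/(x + 3) = 27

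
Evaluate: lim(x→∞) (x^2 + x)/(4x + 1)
This is an ∞/∞ indeterminate form.

Apply L'Hôpital's rule: differentiate numerator and denominator separately.
  f(x) = x^2 + x   ⇒   f'(x) = 2·x + 1
  g(x) = 4·x + 1   ⇒   g'(x) = 4
  lim(x→∞) f'(x)/g'(x) = lim(x→∞) (2·x + 1)/(4)
  = ∞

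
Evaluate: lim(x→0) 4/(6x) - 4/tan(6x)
This is an ∞-∞ indeterminate form.

Combine fractions or rationalize to convert ∞-∞ to 0/0 form:
  lim(x→0) 4/(6x) - 4/tan(6x) = 0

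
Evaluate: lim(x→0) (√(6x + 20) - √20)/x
This is a standard limit.

Factor or rationalize the expression:
  lim(x→0) (√(6x + 20) - √20)/x = 3·sqrt(5)/10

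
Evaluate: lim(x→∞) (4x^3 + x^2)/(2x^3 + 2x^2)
This is an ∞/∞ indeterminate form.

Apply L'Hôpital's rule: differentiate numerator and denominator separately.
  f(x) = 4·x^3 + x^2   ⇒   f'(x) = 12·x^2 + 2·x
  g(x) = 2·x^3 + 2·x^2   ⇒   g'(x) = 6·x^2 + 4·x
  lim(x→∞) f'(x)/g'(x) = lim(x→∞) (12·x^2 + 2·x)/(6·x^2 + 4·x)
  = 2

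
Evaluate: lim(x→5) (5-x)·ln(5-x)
This is a 0·∞ indeterminate form.

Rewrite 0·∞ as a quotient (0/0 or ∞/∞ form), then apply L'Hôpital's rule:
  lim(x→5) (5-x)·ln(5-x) = 0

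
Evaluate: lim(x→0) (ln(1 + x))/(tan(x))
This is a 0/0 indeterminate form.

Apply L'Hôpital's rule: differentiate numerator and denominator separately.
  f(x) = ln(x + 1)   ⇒   f'(x) = 1/(x + 1)
  g(x) = tan(x)   ⇒   g'(x) = tan(x)^2 + 1
  lim(x→0) f'(x)/g'(x) = lim(x→0) (1/(x + 1))/(tan(x)^2 + 1)
  = 1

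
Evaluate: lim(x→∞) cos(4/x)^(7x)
This is an exponential indeterminate form.

For exponential indeterminate forms, take the natural log:
  Let L = lim(x→∞) cos(4/x)^(7x)
  Then ln(L) = lim(x→∞) [exponent × ln(base)]
  Evaluate using L'Hôpital or standard limits, then exponentiate.
  L = 1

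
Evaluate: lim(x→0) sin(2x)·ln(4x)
This is a 0·∞ indeterminate form.

Rewrite 0·∞ as a quotient (0/0 or ∞/∞ form), then apply L'Hôpital's rule:
  lim(x→0) sin(2x)·ln(4x) = 0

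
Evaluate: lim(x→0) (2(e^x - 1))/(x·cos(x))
This is a 0/0 indeterminate form.

Apply L'Hôpital's rule: differentiate numerator and denominator separately.
  f(x) = 2·e^(x) - 2   ⇒   f'(x) = 2·e^(x)
  g(x) = x·cos(x)   ⇒   g'(x) = -x·sin(x) + cos(x)
  lim(x→0) f'(x)/g'(x) = lim(x→0) (2·e^(x))/(-x·sin(x) + cos(x))
  = 2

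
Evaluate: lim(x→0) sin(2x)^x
This is an exponential indeterminate form.

For exponential indeterminate forms, take the natural log:
  Let L = lim(x→0) sin(2x)^x
  Then ln(L) = lim(x→0) [exponent × ln(base)]
  Evaluate using L'Hôpital or standard limits, then exponentiate.
  L = 1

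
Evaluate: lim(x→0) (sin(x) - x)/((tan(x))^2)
This is a 0/0 indeterminate form.

Apply L'Hôpital's rule: differentiate numerator and denominator separately.
  f(x) = -x + sin(x)   ⇒   f'(x) = cos(x) - 1
  g(x) = tan(x)^2   ⇒   g'(x) = (2·tan(x)^2 + 2)·tan(x)
  lim(x→0) f'(x)/g'(x) = lim(x→0) (cos(x) - 1)/((2·tan(x)^2 + 2)·tan(x))
  = 0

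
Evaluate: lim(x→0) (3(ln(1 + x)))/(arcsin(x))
This is a 0/0 indeterminate form.

Apply L'Hôpital's rule: differentiate numerator and denominator separately.
  f(x) = 3·ln(x + 1)   ⇒   f'(x) = 3/(x + 1)
  g(x) = asin(x)   ⇒   g'(x) = 1/sqrt(1 - x^2)
  lim(x→0) f'(x)/g'(x) = lim(x→0) (3/(x + 1))/(1/sqrt(1 - x^2))
  = 3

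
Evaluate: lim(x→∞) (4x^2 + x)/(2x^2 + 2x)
This is an ∞/∞ indeterminate form.

Apply L'Hôpital's rule: differentiate numerator and denominator separately.
  f(x) = 4·x^2 + x   ⇒   f'(x) = 8·x + 1
  g(x) = 2·x^2 + 2·x   ⇒   g'(x) = 4·x + 2
  lim(x→∞) f'(x)/g'(x) = lim(x→∞) (8·x + 1)/(4·x + 2)
  = 2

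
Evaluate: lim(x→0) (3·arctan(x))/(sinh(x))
This is a 0/0 indeterminate form.

Apply L'Hôpital's rule: differentiate numerator and denominator separately.
  f(x) = 3·atan(x)   ⇒   f'(x) = 3/(x^2 + 1)
  g(x) = sinh(x)   ⇒   g'(x) = cosh(x)
  lim(x→0) f'(x)/g'(x) = lim(x→0) (3/(x^2 + 1))/(cosh(x))
  = 3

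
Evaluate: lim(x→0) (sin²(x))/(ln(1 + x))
This is a 0/0 indeterminate form.

Apply L'Hôpital's rule: differentiate numerator and denominator separately.
  f(x) = sin(x)^2   ⇒   f'(x) = 2·sin(x)·cos(x)
  g(x) = ln(x + 1)   ⇒   g'(x) = 1/(x + 1)
  lim(x→0) f'(x)/g'(x) = lim(x→0) (2·sin(x)·cos(x))/(1/(x + 1))
  = 0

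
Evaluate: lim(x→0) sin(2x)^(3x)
This is an exponential indeterminate form.

For exponential indeterminate forms, take the natural log:
  Let L = lim(x→0) sin(2x)^(3x)
  Then ln(L) = lim(x→0) [exponent × ln(base)]
  Evaluate using L'Hôpital or standard limits, then exponentiate.
  L = 1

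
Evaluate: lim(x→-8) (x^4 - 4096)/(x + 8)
This is a standard limit.

Factor or rationalize the expression:
  lim(x→-8) (x^4 - 4096)/(x + 8) = -2048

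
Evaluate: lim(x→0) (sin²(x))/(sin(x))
This is a 0/0 indeterminate form.

Apply L'Hôpital's rule: differentiate numerator and denominator separately.
  f(x) = sin(x)^2   ⇒   f'(x) = 2·sin(x)·cos(x)
  g(x) = sin(x)   ⇒   g'(x) = cos(x)
  lim(x→0) f'(x)/g'(x) = lim(x→0) (2·sin(x)·cos(x))/(cos(x))
  = 0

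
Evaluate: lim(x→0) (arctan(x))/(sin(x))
This is a 0/0 indeterminate form.

Apply L'Hôpital's rule: differentiate numerator and denominator separately.
  f(x) = atan(x)   ⇒   f'(x) = 1/(x^2 + 1)
  g(x) = sin(x)   ⇒   g'(x) = cos(x)
  lim(x→0) f'(x)/g'(x) = lim(x→0) (1/(x^2 + 1))/(cos(x))
  = 1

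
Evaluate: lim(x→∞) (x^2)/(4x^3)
This is an ∞/∞ indeterminate form.

Apply L'Hôpital's rule: differentiate numerator and denominator separately.
  f(x) = x^2   ⇒   f'(x) = 2·x
  g(x) = 4·x^3   ⇒   g'(x) = 12·x^2
  lim(x→∞) f'(x)/g'(x) = lim(x→∞) (2·x)/(12·x^2)
  = 0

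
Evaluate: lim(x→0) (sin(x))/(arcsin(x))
This is a 0/0 indeterminate form.

Apply L'Hôpital's rule: differentiate numerator and denominator separately.
  f(x) = sin(x)   ⇒   f'(x) = cos(x)
  g(x) = asin(x)   ⇒   g'(x) = 1/sqrt(1 - x^2)
  lim(x→0) f'(x)/g'(x) = lim(x→0) (cos(x))/(1/sqrt(1 - x^2))
  = 1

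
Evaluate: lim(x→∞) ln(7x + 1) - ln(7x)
This is an ∞-∞ indeterminate form.

Combine fractions or rationalize to convert ∞-∞ to 0/0 form:
  lim(x→∞) ln(7x + 1) - ln(7x) = 0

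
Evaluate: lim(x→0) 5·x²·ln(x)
This is a 0·∞ indeterminate form.

Rewrite 0·∞ as a quotient (0/0 or ∞/∞ form), then apply L'Hôpital's rule:
  lim(x→0) 5·x²·ln(x) = 0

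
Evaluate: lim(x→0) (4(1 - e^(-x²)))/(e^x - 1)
This is a 0/0 indeterminate form.

Apply L'Hôpital's rule: differentiate numerator and denominator separately.
  f(x) = 4 - 4·e^(-x^2)   ⇒   f'(x) = 8·x·e^(-x^2)
  g(x) = e^(x) - 1   ⇒   g'(x) = e^(x)
  lim(x→0) f'(x)/g'(x) = lim(x→0) (8·x·e^(-x^2))/(e^(x))
  = 0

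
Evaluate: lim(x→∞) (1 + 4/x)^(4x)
This is an exponential indeterminate form.

For exponential indeterminate forms, take the natural log:
  Let L = lim(x→∞) (1 + 4/x)^(4x)
  Then ln(L) = lim(x→∞) [exponent × ln(base)]
  Evaluate using L'Hôpital or standard limits, then exponentiate.
  L = e^(16)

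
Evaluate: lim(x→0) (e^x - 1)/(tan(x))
This is a 0/0 indeterminate form.

Apply L'Hôpital's rule: differentiate numerator and denominator separately.
  f(x) = e^(x) - 1   ⇒   f'(x) = e^(x)
  g(x) = tan(x)   ⇒   g'(x) = tan(x)^2 + 1
  lim(x→0) f'(x)/g'(x) = lim(x→0) (e^(x))/(tan(x)^2 + 1)
  = 1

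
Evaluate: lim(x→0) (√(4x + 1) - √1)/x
This is a standard limit.

Factor or rationalize the expression:
  lim(x→0) (√(4x + 1) - √1)/x = 2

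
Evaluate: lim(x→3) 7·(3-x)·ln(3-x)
This is a 0·∞ indeterminate form.

Rewrite 0·∞ as a quotient (0/0 or ∞/∞ form), then apply L'Hôpital's rule:
  lim(x→3) 7·(3-x)·ln(3-x) = 0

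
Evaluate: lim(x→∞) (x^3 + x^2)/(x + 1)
This is an ∞/∞ indeterminate form.

Apply L'Hôpital's rule: differentiate numerator and denominator separately.
  f(x) = x^3 + x^2   ⇒   f'(x) = 3·x^2 + 2·x
  g(x) = x + 1   ⇒   g'(x) = 1
  lim(x→∞) f'(x)/g'(x) = lim(x→∞) (3·x^2 + 2·x)/(1)
  = ∞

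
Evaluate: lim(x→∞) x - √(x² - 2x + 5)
This is an ∞-∞ indeterminate form.

Combine fractions or rationalize to convert ∞-∞ to 0/0 form:
  lim(x→∞) x - √(x² - 2x + 5) = 1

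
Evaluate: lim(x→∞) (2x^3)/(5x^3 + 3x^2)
This is an ∞/∞ indeterminate form.

Apply L'Hôpital's rule: differentiate numerator and denominator separately.
  f(x) = 2·x^3   ⇒   f'(x) = 6·x^2
  g(x) = 5·x^3 + 3·x^2   ⇒   g'(x) = 15·x^2 + 6·x
  lim(x→∞) f'(x)/g'(x) = lim(x→∞) (6·x^2)/(15·x^2 + 6·x)
  = 2/5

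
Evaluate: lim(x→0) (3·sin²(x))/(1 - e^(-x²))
This is a 0/0 indeterminate form.

Apply L'Hôpital's rule: differentiate numerator and denominator separately.
  f(x) = 3·sin(x)^2   ⇒   f'(x) = 6·sin(x)·cos(x)
  g(x) = 1 - e^(-x^2)   ⇒   g'(x) = 2·x·e^(-x^2)
  lim(x→0) f'(x)/g'(x) = lim(x→0) (6·sin(x)·cos(x))/(2·x·e^(-x^2))
  = 3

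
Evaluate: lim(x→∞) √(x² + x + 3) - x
This is an ∞-∞ indeterminate form.

Combine fractions or rationalize to convert ∞-∞ to 0/0 form:
  lim(x→∞) √(x² + x + 3) - x = 1/2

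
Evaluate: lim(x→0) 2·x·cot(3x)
This is a 0·∞ indeterminate form.

Rewrite 0·∞ as a quotient (0/0 or ∞/∞ form), then apply L'Hôpital's rule:
  lim(x→0) 2·x·cot(3x) = 2/3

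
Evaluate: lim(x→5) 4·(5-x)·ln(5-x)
This is a 0·∞ indeterminate form.

Rewrite 0·∞ as a quotient (0/0 or ∞/∞ form), then apply L'Hôpital's rule:
  lim(x→5) 4·(5-x)·ln(5-x) = 0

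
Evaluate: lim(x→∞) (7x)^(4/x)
This is an exponential indeterminate form.

For exponential indeterminate forms, take the natural log:
  Let L = lim(x→∞) (7x)^(4/x)
  Then ln(L) = lim(x→∞) [exponent × ln(base)]
  Evaluate using L'Hôpital or standard limits, then exponentiate.
  L = 1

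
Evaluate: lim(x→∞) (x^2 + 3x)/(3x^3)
This is an ∞/∞ indeterminate form.

Apply L'Hôpital's rule: differentiate numerator and denominator separately.
  f(x) = x^2 + 3·x   ⇒   f'(x) = 2·x + 3
  g(x) = 3·x^3   ⇒   g'(x) = 9·x^2
  lim(x→∞) f'(x)/g'(x) = lim(x→∞) (2·x + 3)/(9·x^2)
  = 0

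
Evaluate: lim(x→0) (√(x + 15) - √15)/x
This is a standard limit.

Factor or rationalize the expression:
  lim(x→0) (√(x + 15) - √15)/x = sqrt(15)/30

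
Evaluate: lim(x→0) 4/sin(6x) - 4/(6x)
This is an ∞-∞ indeterminate form.

Combine fractions or rationalize to convert ∞-∞ to 0/0 form:
  lim(x→0) 4/sin(6x) - 4/(6x) = 0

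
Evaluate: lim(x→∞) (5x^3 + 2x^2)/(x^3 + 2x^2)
This is an ∞/∞ indeterminate form.

Apply L'Hôpital's rule: differentiate numerator and denominator separately.
  f(x) = 5·x^3 + 2·x^2   ⇒   f'(x) = 15·x^2 + 4·x
  g(x) = x^3 + 2·x^2   ⇒   g'(x) = 3·x^2 + 4·x
  lim(x→∞) f'(x)/g'(x) = lim(x→∞) (15·x^2 + 4·x)/(3·x^2 + 4·x)
  = 5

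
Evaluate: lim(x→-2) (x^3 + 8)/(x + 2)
This is a standard limit.

Factor or rationalize the expression:
  lim(x→-2) (x^3 + 8)/(x + 2) = 12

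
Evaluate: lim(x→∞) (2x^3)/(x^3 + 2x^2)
This is an ∞/∞ indeterminate form.

Apply L'Hôpital's rule: differentiate numerator and denominator separately.
  f(x) = 2·x^3   ⇒   f'(x) = 6·x^2
  g(x) = x^3 + 2·x^2   ⇒   g'(x) = 3·x^2 + 4·x
  lim(x→∞) f'(x)/g'(x) = lim(x→∞) (6·x^2)/(3·x^2 + 4·x)
  = 2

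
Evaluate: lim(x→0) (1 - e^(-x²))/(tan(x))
This is a 0/0 indeterminate form.

Apply L'Hôpital's rule: differentiate numerator and denominator separately.
  f(x) = 1 - e^(-x^2)   ⇒   f'(x) = 2·x·e^(-x^2)
  g(x) = tan(x)   ⇒   g'(x) = tan(x)^2 + 1
  lim(x→0) f'(x)/g'(x) = lim(x→0) (2·x·e^(-x^2))/(tan(x)^2 + 1)
  = 0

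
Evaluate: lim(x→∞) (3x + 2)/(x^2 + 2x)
This is an ∞/∞ indeterminate form.

Apply L'Hôpital's rule: differentiate numerator and denominator separately.
  f(x) = 3·x + 2   ⇒   f'(x) = 3
  g(x) = x^2 + 2·x   ⇒   g'(x) = 2·x + 2
  lim(x→∞) f'(x)/g'(x) = lim(x→∞) (3)/(2·x + 2)
  = 0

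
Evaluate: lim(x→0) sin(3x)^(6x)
This is an exponential indeterminate form.

For exponential indeterminate forms, take the natural log:
  Let L = lim(x→0) sin(3x)^(6x)
  Then ln(L) = lim(x→0) [exponent × ln(base)]
  Evaluate using L'Hôpital or standard limits, then exponentiate.
  L = 1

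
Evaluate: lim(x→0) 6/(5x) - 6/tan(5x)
This is an ∞-∞ indeterminate form.

Combine fractions or rationalize to convert ∞-∞ to 0/0 form:
  lim(x→0) 6/(5x) - 6/tan(5x) = 0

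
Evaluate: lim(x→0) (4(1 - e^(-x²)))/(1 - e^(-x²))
This is a 0/0 indeterminate form.

Apply L'Hôpital's rule: differentiate numerator and denominator separately.
  f(x) = 4 - 4·e^(-x^2)   ⇒   f'(x) = 8·x·e^(-x^2)
  g(x) = 1 - e^(-x^2)   ⇒   g'(x) = 2·x·e^(-x^2)
  lim(x→0) f'(x)/g'(x) = lim(x→0) (8·x·e^(-x^2))/(2·x·e^(-x^2))
  = 4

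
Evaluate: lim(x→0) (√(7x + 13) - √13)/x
This is a standard limit.

Factor or rationalize the expression:
  lim(x→0) (√(7x + 13) - √13)/x = 7·sqrt(13)/26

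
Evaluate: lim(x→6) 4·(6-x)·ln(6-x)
This is a 0·∞ indeterminate form.

Rewrite 0·∞ as a quotient (0/0 or ∞/∞ form), then apply L'Hôpital's rule:
  lim(x→6) 4·(6-x)·ln(6-x) = 0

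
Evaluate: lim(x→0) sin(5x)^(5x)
This is an exponential indeterminate form.

For exponential indeterminate forms, take the natural log:
  Let L = lim(x→0) sin(5x)^(5x)
  Then ln(L) = lim(x→0) [exponent × ln(base)]
  Evaluate using L'Hôpital or standard limits, then exponentiate.
  L = 1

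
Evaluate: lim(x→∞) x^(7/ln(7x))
This is an exponential indeterminate form.

For exponential indeterminate forms, take the natural log:
  Let L = lim(x→∞) x^(7/ln(7x))
  Then ln(L) = lim(x→∞) [exponent × ln(base)]
  Evaluate using L'Hôpital or standard limits, then exponentiate.
  L = e^(7)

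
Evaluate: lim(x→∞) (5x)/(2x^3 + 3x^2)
This is an ∞/∞ indeterminate form.

Apply L'Hôpital's rule: differentiate numerator and denominator separately.
  f(x) = 5·x   ⇒   f'(x) = 5
  g(x) = 2·x^3 + 3·x^2   ⇒   g'(x) = 6·x^2 + 6·x
  lim(x→∞) f'(x)/g'(x) = lim(x→∞) (5)/(6·x^2 + 6·x)
  = 0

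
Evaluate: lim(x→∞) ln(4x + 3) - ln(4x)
This is an ∞-∞ indeterminate form.

Combine fractions or rationalize to convert ∞-∞ to 0/0 form:
  lim(x→∞) ln(4x + 3) - ln(4x) = 0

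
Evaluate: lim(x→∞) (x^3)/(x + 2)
This is an ∞/∞ indeterminate form.

Apply L'Hôpital's rule: differentiate numerator and denominator separately.
  f(x) = x^3   ⇒   f'(x) = 3·x^2
  g(x) = x + 2   ⇒   g'(x) = 1
  lim(x→∞) f'(x)/g'(x) = lim(x→∞) (3·x^2)/(1)
  = ∞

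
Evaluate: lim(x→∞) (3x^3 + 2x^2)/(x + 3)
This is an ∞/∞ indeterminate form.

Apply L'Hôpital's rule: differentiate numerator and denominator separately.
  f(x) = 3·x^3 + 2·x^2   ⇒   f'(x) = 9·x^2 + 4·x
  g(x) = x + 3   ⇒   g'(x) = 1
  lim(x→∞) f'(x)/g'(x) = lim(x→∞) (9·x^2 + 4·x)/(1)
  = ∞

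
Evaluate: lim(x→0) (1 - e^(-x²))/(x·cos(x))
This is a 0/0 indeterminate form.

Apply L'Hôpital's rule: differentiate numerator and denominator separately.
  f(x) = 1 - e^(-x^2)   ⇒   f'(x) = 2·x·e^(-x^2)
  g(x) = x·cos(x)   ⇒   g'(x) = -x·sin(x) + cos(x)
  lim(x→0) f'(x)/g'(x) = lim(x→0) (2·x·e^(-x^2))/(-x·sin(x) + cos(x))
  = 0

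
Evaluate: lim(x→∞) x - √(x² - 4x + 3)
This is an ∞-∞ indeterminate form.

Combine fractions or rationalize to convert ∞-∞ to 0/0 form:
  lim(x→∞) x - √(x² - 4x + 3) = 2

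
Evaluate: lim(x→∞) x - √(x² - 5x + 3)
This is an ∞-∞ indeterminate form.

Combine fractions or rationalize to convert ∞-∞ to 0/0 form:
  lim(x→∞) x - √(x² - 5x + 3) = 5/2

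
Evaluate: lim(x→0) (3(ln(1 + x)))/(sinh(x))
This is a 0/0 indeterminate form.

Apply L'Hôpital's rule: differentiate numerator and denominator separately.
  f(x) = 3·ln(x + 1)   ⇒   f'(x) = 3/(x + 1)
  g(x) = sinh(x)   ⇒   g'(x) = cosh(x)
  lim(x→0) f'(x)/g'(x) = lim(x→0) (3/(x + 1))/(cosh(x))
  = 3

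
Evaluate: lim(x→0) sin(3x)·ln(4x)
This is a 0·∞ indeterminate form.

Rewrite 0·∞ as a quotient (0/0 or ∞/∞ form), then apply L'Hôpital's rule:
  lim(x→0) sin(3x)·ln(4x) = 0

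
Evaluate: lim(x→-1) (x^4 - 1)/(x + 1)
This is a standard limit.

Factor or rationalize the expression:
  lim(x→-1) (x^4 - 1)/(x + 1) = -4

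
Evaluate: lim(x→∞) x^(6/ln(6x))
This is an exponential indeterminate form.

For exponential indeterminate forms, take the natural log:
  Let L = lim(x→∞) x^(6/ln(6x))
  Then ln(L) = lim(x→∞) [exponent × ln(base)]
  Evaluate using L'Hôpital or standard limits, then exponentiate.
  L = e^(6)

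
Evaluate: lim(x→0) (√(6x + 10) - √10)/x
This is a standard limit.

Factor or rationalize the expression:
  lim(x→0) (√(6x + 10) - √10)/x = 3·sqrt(10)/10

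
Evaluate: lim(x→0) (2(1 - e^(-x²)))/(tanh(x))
This is a 0/0 indeterminate form.

Apply L'Hôpital's rule: differentiate numerator and denominator separately.
  f(x) = 2 - 2·e^(-x^2)   ⇒   f'(x) = 4·x·e^(-x^2)
  g(x) = tanh(x)   ⇒   g'(x) = 1 - tanh(x)^2
  lim(x→0) f'(x)/g'(x) = lim(x→0) (4·x·e^(-x^2))/(1 - tanh(x)^2)
  = 0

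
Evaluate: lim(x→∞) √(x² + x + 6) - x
This is an ∞-∞ indeterminate form.

Combine fractions or rationalize to convert ∞-∞ to 0/0 form:
  lim(x→∞) √(x² + x + 6) - x = 1/2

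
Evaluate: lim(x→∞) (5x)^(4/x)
This is an exponential indeterminate form.

For exponential indeterminate forms, take the natural log:
  Let L = lim(x→∞) (5x)^(4/x)
  Then ln(L) = lim(x→∞) [exponent × ln(base)]
  Evaluate using L'Hôpital or standard limits, then exponentiate.
  L = 1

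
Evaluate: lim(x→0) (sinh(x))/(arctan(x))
This is a 0/0 indeterminate form.

Apply L'Hôpital's rule: differentiate numerator and denominator separately.
  f(x) = sinh(x)   ⇒   f'(x) = cosh(x)
  g(x) = atan(x)   ⇒   g'(x) = 1/(x^2 + 1)
  lim(x→0) f'(x)/g'(x) = lim(x→0) (cosh(x))/(1/(x^2 + 1))
  = 1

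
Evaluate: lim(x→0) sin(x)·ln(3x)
This is a 0·∞ indeterminate form.

Rewrite 0·∞ as a quotient (0/0 or ∞/∞ form), then apply L'Hôpital's rule:
  lim(x→0) sin(x)·ln(3x) = 0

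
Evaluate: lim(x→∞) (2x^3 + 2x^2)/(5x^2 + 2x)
This is an ∞/∞ indeterminate form.

Apply L'Hôpital's rule: differentiate numerator and denominator separately.
  f(x) = 2·x^3 + 2·x^2   ⇒   f'(x) = 6·x^2 + 4·x
  g(x) = 5·x^2 + 2·x   ⇒   g'(x) = 10·x + 2
  lim(x→∞) f'(x)/g'(x) = lim(x→∞) (6·x^2 + 4·x)/(10·x + 2)
  = ∞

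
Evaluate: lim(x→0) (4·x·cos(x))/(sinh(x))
This is a 0/0 indeterminate form.

Apply L'Hôpital's rule: differentiate numerator and denominator separately.
  f(x) = 4·x·cos(x)   ⇒   f'(x) = -4·x·sin(x) + 4·cos(x)
  g(x) = sinh(x)   ⇒   g'(x) = cosh(x)
  lim(x→0) f'(x)/g'(x) = lim(x→0) (-4·x·sin(x) + 4·cos(x))/(cosh(x))
  = 4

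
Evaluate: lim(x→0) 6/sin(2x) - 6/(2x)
This is an ∞-∞ indeterminate form.

Combine fractions or rationalize to convert ∞-∞ to 0/0 form:
  lim(x→0) 6/sin(2x) - 6/(2x) = 0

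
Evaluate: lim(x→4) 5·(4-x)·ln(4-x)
This is a 0·∞ indeterminate form.

Rewrite 0·∞ as a quotient (0/0 or ∞/∞ form), then apply L'Hôpital's rule:
  lim(x→4) 5·(4-x)·ln(4-x) = 0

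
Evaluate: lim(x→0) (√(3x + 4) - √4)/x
This is a standard limit.

Factor or rationalize the expression:
  lim(x→0) (√(3x + 4) - √4)/x = 3/4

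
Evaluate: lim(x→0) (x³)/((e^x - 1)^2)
This is a 0/0 indeterminate form.

Apply L'Hôpital's rule: differentiate numerator and denominator separately.
  f(x) = x^3   ⇒   f'(x) = 3·x^2
  g(x) = (e^(x) - 1)^2   ⇒   g'(x) = 2·(e^(x) - 1)·e^(x)
  lim(x→0) f'(x)/g'(x) = lim(x→0) (3·x^2)/(2·(e^(x) - 1)·e^(x))
  = 0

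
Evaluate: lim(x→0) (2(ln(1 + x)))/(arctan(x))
This is a 0/0 indeterminate form.

Apply L'Hôpital's rule: differentiate numerator and denominator separately.
  f(x) = 2·ln(x + 1)   ⇒   f'(x) = 2/(x + 1)
  g(x) = atan(x)   ⇒   g'(x) = 1/(x^2 + 1)
  lim(x→0) f'(x)/g'(x) = lim(x→0) (2/(x + 1))/(1/(x^2 + 1))
  = 2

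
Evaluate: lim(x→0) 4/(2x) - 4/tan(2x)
This is an ∞-∞ indeterminate form.

Combine fractions or rationalize to convert ∞-∞ to 0/0 form:
  lim(x→0) 4/(2x) - 4/tan(2x) = 0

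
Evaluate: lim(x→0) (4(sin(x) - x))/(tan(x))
This is a 0/0 indeterminate form.

Apply L'Hôpital's rule: differentiate numerator and denominator separately.
  f(x) = -4·x + 4·sin(x)   ⇒   f'(x) = 4·cos(x) - 4
  g(x) = tan(x)   ⇒   g'(x) = tan(x)^2 + 1
  lim(x→0) f'(x)/g'(x) = lim(x→0) (4·cos(x) - 4)/(tan(x)^2 + 1)
  = 0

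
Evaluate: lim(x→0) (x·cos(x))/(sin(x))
This is a 0/0 indeterminate form.

Apply L'Hôpital's rule: differentiate numerator and denominator separately.
  f(x) = x·cos(x)   ⇒   f'(x) = -x·sin(x) + cos(x)
  g(x) = sin(x)   ⇒   g'(x) = cos(x)
  lim(x→0) f'(x)/g'(x) = lim(x→0) (-x·sin(x) + cos(x))/(cos(x))
  = 1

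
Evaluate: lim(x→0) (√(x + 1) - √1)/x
This is a standard limit.

Factor or rationalize the expression:
  lim(x→0) (√(x + 1) - √1)/x = 1/2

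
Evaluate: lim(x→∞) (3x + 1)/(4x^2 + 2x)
This is an ∞/∞ indeterminate form.

Apply L'Hôpital's rule: differentiate numerator and denominator separately.
  f(x) = 3·x + 1   ⇒   f'(x) = 3
  g(x) = 4·x^2 + 2·x   ⇒   g'(x) = 8·x + 2
  lim(x→∞) f'(x)/g'(x) = lim(x→∞) (3)/(8·x + 2)
  = 0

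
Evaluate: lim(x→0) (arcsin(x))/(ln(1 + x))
This is a 0/0 indeterminate form.

Apply L'Hôpital's rule: differentiate numerator and denominator separately.
  f(x) = asin(x)   ⇒   f'(x) = 1/sqrt(1 - x^2)
  g(x) = ln(x + 1)   ⇒   g'(x) = 1/(x + 1)
  lim(x→0) f'(x)/g'(x) = lim(x→0) (1/sqrt(1 - x^2))/(1/(x + 1))
  = 1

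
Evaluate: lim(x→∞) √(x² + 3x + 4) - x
This is an ∞-∞ indeterminate form.

Combine fractions or rationalize to convert ∞-∞ to 0/0 form:
  lim(x→∞) √(x² + 3x + 4) - x = 3/2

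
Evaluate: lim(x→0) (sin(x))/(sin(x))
This is a 0/0 indeterminate form.

Apply L'Hôpital's rule: differentiate numerator and denominator separately.
  f(x) = sin(x)   ⇒   f'(x) = cos(x)
  g(x) = sin(x)   ⇒   g'(x) = cos(x)
  lim(x→0) f'(x)/g'(x) = lim(x→0) (cos(x))/(cos(x))
  = 1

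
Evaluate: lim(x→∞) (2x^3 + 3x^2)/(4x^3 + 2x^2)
This is an ∞/∞ indeterminate form.

Apply L'Hôpital's rule: differentiate numerator and denominator separately.
  f(x) = 2·x^3 + 3·x^2   ⇒   f'(x) = 6·x^2 + 6·x
  g(x) = 4·x^3 + 2·x^2   ⇒   g'(x) = 12·x^2 + 4·x
  lim(x→∞) f'(x)/g'(x) = lim(x→∞) (6·x^2 + 6·x)/(12·x^2 + 4·x)
  = 1/2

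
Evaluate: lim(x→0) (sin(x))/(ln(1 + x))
This is a 0/0 indeterminate form.

Apply L'Hôpital's rule: differentiate numerator and denominator separately.
  f(x) = sin(x)   ⇒   f'(x) = cos(x)
  g(x) = ln(x + 1)   ⇒   g'(x) = 1/(x + 1)
  lim(x→0) f'(x)/g'(x) = lim(x→0) (cos(x))/(1/(x + 1))
  = 1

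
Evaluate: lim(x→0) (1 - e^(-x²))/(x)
This is a 0/0 indeterminate form.

Apply L'Hôpital's rule: differentiate numerator and denominator separately.
  f(x) = 1 - e^(-x^2)   ⇒   f'(x) = 2·x·e^(-x^2)
  g(x) = x   ⇒   g'(x) = 1
  lim(x→0) f'(x)/g'(x) = lim(x→0) (2·x·e^(-x^2))/(1)
  = 0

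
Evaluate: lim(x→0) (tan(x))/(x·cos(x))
This is a 0/0 indeterminate form.

Apply L'Hôpital's rule: differentiate numerator and denominator separately.
  f(x) = tan(x)   ⇒   f'(x) = tan(x)^2 + 1
  g(x) = x·cos(x)   ⇒   g'(x) = -x·sin(x) + cos(x)
  lim(x→0) f'(x)/g'(x) = lim(x→0) (tan(x)^2 + 1)/(-x·sin(x) + cos(x))
  = 1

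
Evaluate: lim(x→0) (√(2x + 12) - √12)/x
This is a standard limit.

Factor or rationalize the expression:
  lim(x→0) (√(2x + 12) - √12)/x = sqrt(3)/6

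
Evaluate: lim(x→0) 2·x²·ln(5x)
This is a 0·∞ indeterminate form.

Rewrite 0·∞ as a quotient (0/0 or ∞/∞ form), then apply L'Hôpital's rule:
  lim(x→0) 2·x²·ln(5x) = 0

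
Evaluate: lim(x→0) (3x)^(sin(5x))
This is an exponential indeterminate form.

For exponential indeterminate forms, take the natural log:
  Let L = lim(x→0) (3x)^(sin(5x))
  Then ln(L) = lim(x→0) [exponent × ln(base)]
  Evaluate using L'Hôpital or standard limits, then exponentiate.
  L = 1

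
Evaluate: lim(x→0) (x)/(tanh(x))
This is a 0/0 indeterminate form.

Apply L'Hôpital's rule: differentiate numerator and denominator separately.
  f(x) = x   ⇒   f'(x) = 1
  g(x) = tanh(x)   ⇒   g'(x) = 1 - tanh(x)^2
  lim(x→0) f'(x)/g'(x) = lim(x→0) (1)/(1 - tanh(x)^2)
  = 1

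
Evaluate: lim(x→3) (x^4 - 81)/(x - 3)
This is a standard limit.

Factor or rationalize the expression:
  lim(x→3) (x^4 - 81)/(x - 3) = 108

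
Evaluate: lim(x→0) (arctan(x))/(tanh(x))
This is a 0/0 indeterminate form.

Apply L'Hôpital's rule: differentiate numerator and denominator separately.
  f(x) = atan(x)   ⇒   f'(x) = 1/(x^2 + 1)
  g(x) = tanh(x)   ⇒   g'(x) = 1 - tanh(x)^2
  lim(x→0) f'(x)/g'(x) = lim(x→0) (1/(x^2 + 1))/(1 - tanh(x)^2)
  = 1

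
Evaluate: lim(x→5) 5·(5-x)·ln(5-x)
This is a 0·∞ indeterminate form.

Rewrite 0·∞ as a quotient (0/0 or ∞/∞ form), then apply L'Hôpital's rule:
  lim(x→5) 5·(5-x)·ln(5-x) = 0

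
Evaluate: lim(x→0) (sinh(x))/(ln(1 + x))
This is a 0/0 indeterminate form.

Apply L'Hôpital's rule: differentiate numerator and denominator separately.
  f(x) = sinh(x)   ⇒   f'(x) = cosh(x)
  g(x) = ln(x + 1)   ⇒   g'(x) = 1/(x + 1)
  lim(x→0) f'(x)/g'(x) = lim(x→0) (cosh(x))/(1/(x + 1))
  = 1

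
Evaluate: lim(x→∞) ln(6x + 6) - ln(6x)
This is an ∞-∞ indeterminate form.

Combine fractions or rationalize to convert ∞-∞ to 0/0 form:
  lim(x→∞) ln(6x + 6) - ln(6x) = 0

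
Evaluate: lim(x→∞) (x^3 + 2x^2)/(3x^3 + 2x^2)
This is an ∞/∞ indeterminate form.

Apply L'Hôpital's rule: differentiate numerator and denominator separately.
  f(x) = x^3 + 2·x^2   ⇒   f'(x) = 3·x^2 + 4·x
  g(x) = 3·x^3 + 2·x^2   ⇒   g'(x) = 9·x^2 + 4·x
  lim(x→∞) f'(x)/g'(x) = lim(x→∞) (3·x^2 + 4·x)/(9·x^2 + 4·x)
  = 1/3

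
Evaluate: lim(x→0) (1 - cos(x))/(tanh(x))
This is a 0/0 indeterminate form.

Apply L'Hôpital's rule: differentiate numerator and denominator separately.
  f(x) = 1 - cos(x)   ⇒   f'(x) = sin(x)
  g(x) = tanh(x)   ⇒   g'(x) = 1 - tanh(x)^2
  lim(x→0) f'(x)/g'(x) = lim(x→0) (sin(x))/(1 - tanh(x)^2)
  = 0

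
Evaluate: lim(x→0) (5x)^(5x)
This is an exponential indeterminate form.

For exponential indeterminate forms, take the natural log:
  Let L = lim(x→0) (5x)^(5x)
  Then ln(L) = lim(x→0) [exponent × ln(base)]
  Evaluate using L'Hôpital or standard limits, then exponentiate.
  L = 1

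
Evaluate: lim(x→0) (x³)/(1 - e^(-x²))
This is a 0/0 indeterminate form.

Apply L'Hôpital's rule: differentiate numerator and denominator separately.
  f(x) = x^3   ⇒   f'(x) = 3·x^2
  g(x) = 1 - e^(-x^2)   ⇒   g'(x) = 2·x·e^(-x^2)
  lim(x→0) f'(x)/g'(x) = lim(x→0) (3·x^2)/(2·x·e^(-x^2))
  = 0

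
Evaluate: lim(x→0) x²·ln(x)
This is a 0·∞ indeterminate form.

Rewrite 0·∞ as a quotient (0/0 or ∞/∞ form), then apply L'Hôpital's rule:
  lim(x→0) x²·ln(x) = 0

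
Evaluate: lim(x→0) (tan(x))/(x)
This is a 0/0 indeterminate form.

Apply L'Hôpital's rule: differentiate numerator and denominator separately.
  f(x) = tan(x)   ⇒   f'(x) = tan(x)^2 + 1
  g(x) = x   ⇒   g'(x) = 1
  lim(x→0) f'(x)/g'(x) = lim(x→0) (tan(x)^2 + 1)/(1)
  = 1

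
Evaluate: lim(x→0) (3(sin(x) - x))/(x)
This is a 0/0 indeterminate form.

Apply L'Hôpital's rule: differentiate numerator and denominator separately.
  f(x) = -3·x + 3·sin(x)   ⇒   f'(x) = 3·cos(x) - 3
  g(x) = x   ⇒   g'(x) = 1
  lim(x→0) f'(x)/g'(x) = lim(x→0) (3·cos(x) - 3)/(1)
  = 0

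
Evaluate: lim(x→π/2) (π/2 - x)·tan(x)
This is a 0·∞ indeterminate form.

Rewrite 0·∞ as a quotient (0/0 or ∞/∞ form), then apply L'Hôpital's rule:
  lim(x→π/2) (π/2 - x)·tan(x) = 1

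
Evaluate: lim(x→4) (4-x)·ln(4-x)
This is a 0·∞ indeterminate form.

Rewrite 0·∞ as a quotient (0/0 or ∞/∞ form), then apply L'Hôpital's rule:
  lim(x→4) (4-x)·ln(4-x) = 0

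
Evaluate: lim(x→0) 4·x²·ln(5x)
This is a 0·∞ indeterminate form.

Rewrite 0·∞ as a quotient (0/0 or ∞/∞ form), then apply L'Hôpital's rule:
  lim(x→0) 4·x²·ln(5x) = 0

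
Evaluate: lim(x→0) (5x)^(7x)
This is an exponential indeterminate form.

For exponential indeterminate forms, take the natural log:
  Let L = lim(x→0) (5x)^(7x)
  Then ln(L) = lim(x→0) [exponent × ln(base)]
  Evaluate using L'Hôpital or standard limits, then exponentiate.
  L = 1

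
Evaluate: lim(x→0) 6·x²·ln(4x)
This is a 0·∞ indeterminate form.

Rewrite 0·∞ as a quotient (0/0 or ∞/∞ form), then apply L'Hôpital's rule:
  lim(x→0) 6·x²·ln(4x) = 0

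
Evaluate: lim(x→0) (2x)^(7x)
This is an exponential indeterminate form.

For exponential indeterminate forms, take the natural log:
  Let L = lim(x→0) (2x)^(7x)
  Then ln(L) = lim(x→0) [exponent × ln(base)]
  Evaluate using L'Hôpital or standard limits, then exponentiate.
  L = 1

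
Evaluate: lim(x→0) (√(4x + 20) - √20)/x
This is a standard limit.

Factor or rationalize the expression:
  lim(x→0) (√(4x + 20) - √20)/x = sqrt(5)/5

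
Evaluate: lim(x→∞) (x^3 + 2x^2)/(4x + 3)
This is an ∞/∞ indeterminate form.

Apply L'Hôpital's rule: differentiate numerator and denominator separately.
  f(x) = x^3 + 2·x^2   ⇒   f'(x) = 3·x^2 + 4·x
  g(x) = 4·x + 3   ⇒   g'(x) = 4
  lim(x→∞) f'(x)/g'(x) = lim(x→∞) (3·x^2 + 4·x)/(4)
  = ∞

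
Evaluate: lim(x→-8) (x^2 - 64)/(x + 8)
This is a standard limit.

Factor or rationalize the expression:
  lim(x→-8) (x^2 - 64)/(x + 8) = -16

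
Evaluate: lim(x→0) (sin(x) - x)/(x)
This is a 0/0 indeterminate form.

Apply L'Hôpital's rule: differentiate numerator and denominator separately.
  f(x) = -x + sin(x)   ⇒   f'(x) = cos(x) - 1
  g(x) = x   ⇒   g'(x) = 1
  lim(x→0) f'(x)/g'(x) = lim(x→0) (cos(x) - 1)/(1)
  = 0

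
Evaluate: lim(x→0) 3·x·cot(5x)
This is a 0·∞ indeterminate form.

Rewrite 0·∞ as a quotient (0/0 or ∞/∞ form), then apply L'Hôpital's rule:
  lim(x→0) 3·x·cot(5x) = 3/5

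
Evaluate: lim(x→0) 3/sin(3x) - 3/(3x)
This is an ∞-∞ indeterminate form.

Combine fractions or rationalize to convert ∞-∞ to 0/0 form:
  lim(x→0) 3/sin(3x) - 3/(3x) = 0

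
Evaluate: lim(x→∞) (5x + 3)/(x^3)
This is an ∞/∞ indeterminate form.

Apply L'Hôpital's rule: differentiate numerator and denominator separately.
  f(x) = 5·x + 3   ⇒   f'(x) = 5
  g(x) = x^3   ⇒   g'(x) = 3·x^2
  lim(x→∞) f'(x)/g'(x) = lim(x→∞) (5)/(3·x^2)
  = 0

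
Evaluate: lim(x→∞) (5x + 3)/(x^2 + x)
This is an ∞/∞ indeterminate form.

Apply L'Hôpital's rule: differentiate numerator and denominator separately.
  f(x) = 5·x + 3   ⇒   f'(x) = 5
  g(x) = x^2 + x   ⇒   g'(x) = 2·x + 1
  lim(x→∞) f'(x)/g'(x) = lim(x→∞) (5)/(2·x + 1)
  = 0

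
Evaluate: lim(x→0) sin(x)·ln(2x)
This is a 0·∞ indeterminate form.

Rewrite 0·∞ as a quotient (0/0 or ∞/∞ form), then apply L'Hôpital's rule:
  lim(x→0) sin(x)·ln(2x) = 0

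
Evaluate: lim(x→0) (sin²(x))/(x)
This is a 0/0 indeterminate form.

Apply L'Hôpital's rule: differentiate numerator and denominator separately.
  f(x) = sin(x)^2   ⇒   f'(x) = 2·sin(x)·cos(x)
  g(x) = x   ⇒   g'(x) = 1
  lim(x→0) f'(x)/g'(x) = lim(x→0) (2·sin(x)·cos(x))/(1)
  = 0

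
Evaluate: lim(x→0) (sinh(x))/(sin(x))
This is a 0/0 indeterminate form.

Apply L'Hôpital's rule: differentiate numerator and denominator separately.
  f(x) = sinh(x)   ⇒   f'(x) = cosh(x)
  g(x) = sin(x)   ⇒   g'(x) = cos(x)
  lim(x→0) f'(x)/g'(x) = lim(x→0) (cosh(x))/(cos(x))
  = 1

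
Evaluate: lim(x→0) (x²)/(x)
This is a 0/0 indeterminate form.

Apply L'Hôpital's rule: differentiate numerator and denominator separately.
  f(x) = x^2   ⇒   f'(x) = 2·x
  g(x) = x   ⇒   g'(x) = 1
  lim(x→0) f'(x)/g'(x) = lim(x→0) (2·x)/(1)
  = 0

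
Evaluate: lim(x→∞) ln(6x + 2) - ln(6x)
This is an ∞-∞ indeterminate form.

Combine fractions or rationalize to convert ∞-∞ to 0/0 form:
  lim(x→∞) ln(6x + 2) - ln(6x) = 0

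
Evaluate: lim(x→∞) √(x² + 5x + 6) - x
This is an ∞-∞ indeterminate form.

Combine fractions or rationalize to convert ∞-∞ to 0/0 form:
  lim(x→∞) √(x² + 5x + 6) - x = 5/2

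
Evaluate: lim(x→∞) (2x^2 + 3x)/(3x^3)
This is an ∞/∞ indeterminate form.

Apply L'Hôpital's rule: differentiate numerator and denominator separately.
  f(x) = 2·x^2 + 3·x   ⇒   f'(x) = 4·x + 3
  g(x) = 3·x^3   ⇒   g'(x) = 9·x^2
  lim(x→∞) f'(x)/g'(x) = lim(x→∞) (4·x + 3)/(9·x^2)
  = 0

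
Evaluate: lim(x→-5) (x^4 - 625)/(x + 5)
This is a standard limit.

Factor or rationalize the expression:
  lim(x→-5) (x^4 - 625)/(x + 5) = -500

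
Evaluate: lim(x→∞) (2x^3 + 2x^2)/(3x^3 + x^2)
This is an ∞/∞ indeterminate form.

Apply L'Hôpital's rule: differentiate numerator and denominator separately.
  f(x) = 2·x^3 + 2·x^2   ⇒   f'(x) = 6·x^2 + 4·x
  g(x) = 3·x^3 + x^2   ⇒   g'(x) = 9·x^2 + 2·x
  lim(x→∞) f'(x)/g'(x) = lim(x→∞) (6·x^2 + 4·x)/(9·x^2 + 2·x)
  = 2/3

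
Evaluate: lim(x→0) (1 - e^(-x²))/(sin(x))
This is a 0/0 indeterminate form.

Apply L'Hôpital's rule: differentiate numerator and denominator separately.
  f(x) = 1 - e^(-x^2)   ⇒   f'(x) = 2·x·e^(-x^2)
  g(x) = sin(x)   ⇒   g'(x) = cos(x)
  lim(x→0) f'(x)/g'(x) = lim(x→0) (2·x·e^(-x^2))/(cos(x))
  = 0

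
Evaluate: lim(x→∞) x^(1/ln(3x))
This is an exponential indeterminate form.

For exponential indeterminate forms, take the natural log:
  Let L = lim(x→∞) x^(1/ln(3x))
  Then ln(L) = lim(x→∞) [exponent × ln(base)]
  Evaluate using L'Hôpital or standard limits, then exponentiate.
  L = e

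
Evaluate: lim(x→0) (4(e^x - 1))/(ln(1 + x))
This is a 0/0 indeterminate form.

Apply L'Hôpital's rule: differentiate numerator and denominator separately.
  f(x) = 4·e^(x) - 4   ⇒   f'(x) = 4·e^(x)
  g(x) = ln(x + 1)   ⇒   g'(x) = 1/(x + 1)
  lim(x→0) f'(x)/g'(x) = lim(x→0) (4·e^(x))/(1/(x + 1))
  = 4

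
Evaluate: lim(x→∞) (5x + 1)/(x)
This is an ∞/∞ indeterminate form.

Apply L'Hôpital's rule: differentiate numerator and denominator separately.
  f(x) = 5·x + 1   ⇒   f'(x) = 5
  g(x) = x   ⇒   g'(x) = 1
  lim(x→∞) f'(x)/g'(x) = lim(x→∞) (5)/(1)
  = 5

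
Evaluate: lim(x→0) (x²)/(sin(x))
This is a 0/0 indeterminate form.

Apply L'Hôpital's rule: differentiate numerator and denominator separately.
  f(x) = x^2   ⇒   f'(x) = 2·x
  g(x) = sin(x)   ⇒   g'(x) = cos(x)
  lim(x→0) f'(x)/g'(x) = lim(x→0) (2·x)/(cos(x))
  = 0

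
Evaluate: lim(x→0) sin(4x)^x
This is an exponential indeterminate form.

For exponential indeterminate forms, take the natural log:
  Let L = lim(x→0) sin(4x)^x
  Then ln(L) = lim(x→0) [exponent × ln(base)]
  Evaluate using L'Hôpital or standard limits, then exponentiate.
  L = 1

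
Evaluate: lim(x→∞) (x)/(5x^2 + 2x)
This is an ∞/∞ indeterminate form.

Apply L'Hôpital's rule: differentiate numerator and denominator separately.
  f(x) = x   ⇒   f'(x) = 1
  g(x) = 5·x^2 + 2·x   ⇒   g'(x) = 10·x + 2
  lim(x→∞) f'(x)/g'(x) = lim(x→∞) (1)/(10·x + 2)
  = 0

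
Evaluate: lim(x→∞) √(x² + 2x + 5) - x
This is an ∞-∞ indeterminate form.

Combine fractions or rationalize to convert ∞-∞ to 0/0 form:
  lim(x→∞) √(x² + 2x + 5) - x = 1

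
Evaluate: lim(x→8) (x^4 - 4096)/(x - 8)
This is a standard limit.

Factor or rationalize the expression:
  lim(x→8) (x^4 - 4096)/(x - 8) = 2048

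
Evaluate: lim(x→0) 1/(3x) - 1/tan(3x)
This is an ∞-∞ indeterminate form.

Combine fractions or rationalize to convert ∞-∞ to 0/0 form:
  lim(x→0) 1/(3x) - 1/tan(3x) = 0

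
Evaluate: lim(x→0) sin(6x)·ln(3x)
This is a 0·∞ indeterminate form.

Rewrite 0·∞ as a quotient (0/0 or ∞/∞ form), then apply L'Hôpital's rule:
  lim(x→0) sin(6x)·ln(3x) = 0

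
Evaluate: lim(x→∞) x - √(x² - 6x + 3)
This is an ∞-∞ indeterminate form.

Combine fractions or rationalize to convert ∞-∞ to 0/0 form:
  lim(x→∞) x - √(x² - 6x + 3) = 3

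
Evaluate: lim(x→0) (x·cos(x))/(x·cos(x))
This is a 0/0 indeterminate form.

Apply L'Hôpital's rule: differentiate numerator and denominator separately.
  f(x) = x·cos(x)   ⇒   f'(x) = -x·sin(x) + cos(x)
  g(x) = x·cos(x)   ⇒   g'(x) = -x·sin(x) + cos(x)
  lim(x→0) f'(x)/g'(x) = lim(x→0) (-x·sin(x) + cos(x))/(-x·sin(x) + cos(x))
  = 1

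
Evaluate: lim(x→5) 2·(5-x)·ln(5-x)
This is a 0·∞ indeterminate form.

Rewrite 0·∞ as a quotient (0/0 or ∞/∞ form), then apply L'Hôpital's rule:
  lim(x→5) 2·(5-x)·ln(5-x) = 0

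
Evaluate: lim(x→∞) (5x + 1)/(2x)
This is an ∞/∞ indeterminate form.

Apply L'Hôpital's rule: differentiate numerator and denominator separately.
  f(x) = 5·x + 1   ⇒   f'(x) = 5
  g(x) = 2·x   ⇒   g'(x) = 2
  lim(x→∞) f'(x)/g'(x) = lim(x→∞) (5)/(2)
  = 5/2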